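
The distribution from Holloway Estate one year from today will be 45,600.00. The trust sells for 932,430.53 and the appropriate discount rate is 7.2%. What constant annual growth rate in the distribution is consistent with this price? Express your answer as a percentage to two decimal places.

P = D₁/(r−g) ⇒ g = r − D₁/P = 0.072 − 45,600.00/932,430.53 = 0.023096

2.31%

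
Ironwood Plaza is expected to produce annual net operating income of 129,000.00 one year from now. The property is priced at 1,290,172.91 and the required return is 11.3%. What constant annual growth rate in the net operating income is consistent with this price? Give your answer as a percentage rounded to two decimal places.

1.30%

P = D₁/(r−g) ⇒ g = r − D₁/P = 0.113 − 129,000.00/1,290,172.91 = 0.013013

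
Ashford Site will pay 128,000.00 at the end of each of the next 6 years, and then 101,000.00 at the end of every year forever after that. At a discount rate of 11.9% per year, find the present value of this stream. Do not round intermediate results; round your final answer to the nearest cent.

960062.60

PV of 6-year annuity: 128,000.00 × [1 − (1+0.119)^−6] / 0.119 = 527753.98373
Perpetuity value at year 6: 101,000.00 / 0.119 = 848739.49580
PV of perpetuity: 848739.49580 / (1+0.119)^6 = 432308.61801
Total PV = 527753.98373 + 432308.61801 = 960062.60174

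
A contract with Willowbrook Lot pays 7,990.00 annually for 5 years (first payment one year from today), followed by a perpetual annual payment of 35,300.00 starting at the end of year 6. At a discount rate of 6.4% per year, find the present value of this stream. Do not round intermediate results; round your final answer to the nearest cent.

PV of 5-year annuity: 7,990.00 × [1 − (1+0.064)^−5] / 0.064 = 33293.68320
Perpetuity value at year 5: 35,300.00 / 0.064 = 551562.50000
PV of perpetuity: 551562.50000 / (1+0.064)^5 = 404470.25759
Total PV = 33293.68320 + 404470.25759 = 437763.94079

437763.94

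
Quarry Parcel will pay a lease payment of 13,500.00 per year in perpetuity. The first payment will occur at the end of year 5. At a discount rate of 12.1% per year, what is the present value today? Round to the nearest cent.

Value at end of year 4: C / r = 13,500.00 / 0.121 = 111,570.2479
Discount to today: PV = 111,570.2479 / (1 + 0.121)^4 = 111,570.2479 / 1.579147 = 70,652.24

70652.24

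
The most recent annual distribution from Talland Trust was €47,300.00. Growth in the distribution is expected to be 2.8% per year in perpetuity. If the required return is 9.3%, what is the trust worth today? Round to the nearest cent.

D₁ = D₀ × (1 + g) = €47,300.00 × 1.028 = €48,624.4000
Growing perpetuity: P = D₁ / (r − g) = €48,624.4000 / (0.093 − 0.028) = €748,067.69

€748067.69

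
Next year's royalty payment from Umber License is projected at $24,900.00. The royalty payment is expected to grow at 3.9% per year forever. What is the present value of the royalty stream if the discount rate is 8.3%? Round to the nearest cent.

$565909.09

Growing perpetuity: P = D₁ / (r − g) = $24,900.0000 / (0.083 − 0.039) = $565,909.09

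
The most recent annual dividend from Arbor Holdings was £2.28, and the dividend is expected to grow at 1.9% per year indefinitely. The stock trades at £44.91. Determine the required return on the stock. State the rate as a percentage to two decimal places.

7.07%

D₁ = £2.28 × 1.019 = £2.3233
P = D₁/(r − g) ⇒ r = D₁/P + g = £2.3233/£44.91 + 0.019 = 0.051733 + 0.019 = 0.070733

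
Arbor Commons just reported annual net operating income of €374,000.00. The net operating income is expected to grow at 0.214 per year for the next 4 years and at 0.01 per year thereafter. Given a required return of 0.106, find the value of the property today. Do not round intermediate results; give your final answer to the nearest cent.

€7610484.74

D_1 = 454036.00000
D_2 = 551199.70400
D_3 = 669156.44066
D_4 = 812355.91896
Terminal value at year 4: TV = D_4×(1+g_2)/(r−g_2) = 820479.47815/0.096 = 8546661.23069
P_0 = D_1/(1+r)^1 + D_2/(1+r)^2 + D_3/(1+r)^3 + D_4/(1+r)^4 + TV/(1+r)^4
    = 410520.79566 + 450607.81730 + 494609.30398 + 542907.50003 + 5711839.32319 = 7610484.74015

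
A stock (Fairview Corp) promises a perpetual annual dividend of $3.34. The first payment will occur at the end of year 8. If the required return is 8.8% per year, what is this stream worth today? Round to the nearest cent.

$21.03

Value at end of year 7: C / r = $3.34 / 0.088 = $37.9545
Discount to today: PV = $37.9545 / (1 + 0.088)^7 = $37.9545 / 1.804689 = $21.03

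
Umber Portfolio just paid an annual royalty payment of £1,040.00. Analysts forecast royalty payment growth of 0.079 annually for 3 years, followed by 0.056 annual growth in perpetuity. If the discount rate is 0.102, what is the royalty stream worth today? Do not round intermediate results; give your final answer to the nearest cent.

£25402.45

D_1 = 1122.16000
D_2 = 1210.81064
D_3 = 1306.46468
Terminal value at year 3: TV = D_3×(1+g_2)/(r−g_2) = 1379.62670/0.046 = 29991.88484
P_0 = D_1/(1+r)^1 + D_2/(1+r)^2 + D_3/(1+r)^3 + TV/(1+r)^3
    = 1018.29401 + 997.04105 + 976.23166 + 22410.88341 = 25402.45014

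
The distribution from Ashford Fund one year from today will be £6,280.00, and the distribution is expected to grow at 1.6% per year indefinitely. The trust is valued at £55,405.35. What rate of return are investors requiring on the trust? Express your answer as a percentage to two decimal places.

12.93%

P = D₁/(r − g) ⇒ r = D₁/P + g = £6,280.0000/£55,405.35 + 0.016 = 0.113346 + 0.016 = 0.129346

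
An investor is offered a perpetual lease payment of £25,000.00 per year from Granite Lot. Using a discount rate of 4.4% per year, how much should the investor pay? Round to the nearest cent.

Level perpetuity: PV = C / r = £25,000.00 / 0.044 = £568,181.82

£568181.82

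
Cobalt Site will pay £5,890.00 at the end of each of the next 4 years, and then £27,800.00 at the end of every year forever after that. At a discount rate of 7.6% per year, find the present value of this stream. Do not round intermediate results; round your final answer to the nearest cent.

£292569.93

PV of 4-year annuity: £5,890.00 × [1 − (1+0.076)^−4] / 0.076 = 19683.39088
Perpetuity value at year 4: £27,800.00 / 0.076 = 365789.47368
PV of perpetuity: 365789.47368 / (1+0.076)^4 = 272886.54219
Total PV = 19683.39088 + 272886.54219 = 292569.93307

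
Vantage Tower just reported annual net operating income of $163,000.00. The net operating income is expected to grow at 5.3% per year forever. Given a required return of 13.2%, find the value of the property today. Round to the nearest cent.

$2172645.57

D₁ = D₀ × (1 + g) = $163,000.00 × 1.053 = $171,639.0000
Growing perpetuity: P = D₁ / (r − g) = $171,639.0000 / (0.132 − 0.053) = $2,172,645.57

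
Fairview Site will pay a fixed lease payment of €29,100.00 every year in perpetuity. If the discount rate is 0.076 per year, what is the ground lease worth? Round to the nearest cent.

€382894.74

Level perpetuity: PV = C / r = €29,100.00 / 0.076 = €382,894.74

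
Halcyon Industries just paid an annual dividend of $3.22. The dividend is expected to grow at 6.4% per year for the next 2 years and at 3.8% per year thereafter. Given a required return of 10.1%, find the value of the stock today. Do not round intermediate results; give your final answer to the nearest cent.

D_1 = 3.42608
D_2 = 3.64535
Terminal value at year 2: TV = D_2×(1+g_2)/(r−g_2) = 3.78387/0.063 = 60.06147
P_0 = D_1/(1+r)^1 + D_2/(1+r)^2 + TV/(1+r)^2
    = 3.11179 + 3.00722 + 49.54745 = 55.66645

$55.67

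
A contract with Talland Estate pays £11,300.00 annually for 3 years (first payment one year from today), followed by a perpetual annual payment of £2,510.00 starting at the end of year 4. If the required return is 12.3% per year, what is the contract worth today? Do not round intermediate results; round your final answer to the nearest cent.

PV of 3-year annuity: £11,300.00 × [1 − (1+0.123)^−3] / 0.123 = 27001.38767
Perpetuity value at year 3: £2,510.00 / 0.123 = 20406.50407
PV of perpetuity: 20406.50407 / (1+0.123)^3 = 14408.85070
Total PV = 27001.38767 + 14408.85070 = 41410.23837

£41410.24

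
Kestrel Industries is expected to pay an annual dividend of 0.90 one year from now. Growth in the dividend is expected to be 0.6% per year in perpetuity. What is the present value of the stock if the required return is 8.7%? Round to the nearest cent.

11.11

Growing perpetuity: P = D₁ / (r − g) = 0.9000 / (0.087 − 0.006) = 11.11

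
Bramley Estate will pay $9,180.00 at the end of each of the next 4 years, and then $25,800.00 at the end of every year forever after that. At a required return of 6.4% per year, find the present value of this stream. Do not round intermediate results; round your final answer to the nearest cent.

PV of 4-year annuity: $9,180.00 × [1 − (1+0.064)^−4] / 0.064 = 31520.46514
Perpetuity value at year 4: $25,800.00 / 0.064 = 403125.00000
PV of perpetuity: 403125.00000 / (1+0.064)^4 = 314538.07182
Total PV = 31520.46514 + 314538.07182 = 346058.53696

$346058.54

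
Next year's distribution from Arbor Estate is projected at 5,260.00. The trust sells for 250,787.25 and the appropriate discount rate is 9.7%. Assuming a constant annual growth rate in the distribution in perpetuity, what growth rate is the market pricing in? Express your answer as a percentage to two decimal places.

7.60%

P = D₁/(r−g) ⇒ g = r − D₁/P = 0.097 − 5,260.00/250,787.25 = 0.076026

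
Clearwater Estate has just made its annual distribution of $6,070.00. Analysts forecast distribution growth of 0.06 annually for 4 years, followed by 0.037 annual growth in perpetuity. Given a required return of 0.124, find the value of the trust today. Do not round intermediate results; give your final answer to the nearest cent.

$78242.74

D_1 = 6434.20000
D_2 = 6820.25200
D_3 = 7229.46712
D_4 = 7663.23515
Terminal value at year 4: TV = D_4×(1+g_2)/(r−g_2) = 7946.77485/0.087 = 91342.23963
P_0 = D_1/(1+r)^1 + D_2/(1+r)^2 + D_3/(1+r)^3 + D_4/(1+r)^4 + TV/(1+r)^4
    = 5724.37722 + 5398.43404 + 5091.04989 + 4801.16805 + 57227.71570 = 78242.74490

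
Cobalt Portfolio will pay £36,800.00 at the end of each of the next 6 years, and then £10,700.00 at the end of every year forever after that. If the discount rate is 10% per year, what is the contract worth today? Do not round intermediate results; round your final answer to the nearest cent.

PV of 6-year annuity: £36,800.00 × [1 − (1+0.1)^−6] / 0.1 = 160273.59374
Perpetuity value at year 6: £10,700.00 / 0.1 = 107000.00000
PV of perpetuity: 107000.00000 / (1+0.1)^6 = 60398.71052
Total PV = 160273.59374 + 60398.71052 = 220672.30426

£220672.30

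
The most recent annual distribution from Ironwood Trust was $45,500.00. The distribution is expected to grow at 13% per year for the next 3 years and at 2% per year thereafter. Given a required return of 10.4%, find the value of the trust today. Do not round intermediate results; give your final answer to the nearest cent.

$735492.74

D_1 = 51415.00000
D_2 = 58098.95000
D_3 = 65651.81350
Terminal value at year 3: TV = D_3×(1+g_2)/(r−g_2) = 66964.84977/0.084 = 797200.59250
P_0 = D_1/(1+r)^1 + D_2/(1+r)^2 + D_3/(1+r)^3 + TV/(1+r)^3
    = 46571.55797 + 47668.35191 + 48790.97614 + 592461.85311 = 735492.73913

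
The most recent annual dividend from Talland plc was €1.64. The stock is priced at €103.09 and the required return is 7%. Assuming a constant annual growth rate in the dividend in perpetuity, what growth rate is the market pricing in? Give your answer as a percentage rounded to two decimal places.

P = D₀(1+g)/(r−g) ⇒ P(r−g) = D₀(1+g) ⇒ g(P+D₀) = P·r − D₀
g = (P·r − D₀)/(P + D₀) = (€103.09×0.07 − €1.64) / (€103.09 + €1.64) = 0.053245

5.32%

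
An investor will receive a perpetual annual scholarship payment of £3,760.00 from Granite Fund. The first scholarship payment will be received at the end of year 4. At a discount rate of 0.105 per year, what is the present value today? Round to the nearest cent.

£26540.66

Value at end of year 3: C / r = £3,760.00 / 0.105 = £35,809.5238
Discount to today: PV = £35,809.5238 / (1 + 0.105)^3 = £35,809.5238 / 1.349233 = £26,540.66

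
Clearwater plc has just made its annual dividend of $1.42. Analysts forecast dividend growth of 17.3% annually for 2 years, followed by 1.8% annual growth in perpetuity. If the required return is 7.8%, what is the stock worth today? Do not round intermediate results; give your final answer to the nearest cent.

D_1 = 1.66566
D_2 = 1.95382
Terminal value at year 2: TV = D_2×(1+g_2)/(r−g_2) = 1.98899/0.06 = 33.14980
P_0 = D_1/(1+r)^1 + D_2/(1+r)^2 + TV/(1+r)^2
    = 1.54514 + 1.68131 + 28.52616 = 31.75261

$31.75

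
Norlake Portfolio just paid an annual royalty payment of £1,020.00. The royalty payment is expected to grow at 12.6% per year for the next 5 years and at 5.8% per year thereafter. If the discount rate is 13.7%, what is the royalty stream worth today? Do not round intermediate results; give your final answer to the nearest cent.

D_1 = 1148.52000
D_2 = 1293.23352
D_3 = 1456.18094
D_4 = 1639.65974
D_5 = 1846.25687
Terminal value at year 5: TV = D_5×(1+g_2)/(r−g_2) = 1953.33977/0.079 = 24725.81985
P_0 = D_1/(1+r)^1 + D_2/(1+r)^2 + D_3/(1+r)^3 + D_4/(1+r)^4 + D_5/(1+r)^5 + TV/(1+r)^5
    = 1010.13193 + 1000.35932 + 990.68126 + 981.09684 + 971.60513 + 13012.12951 = 17966.00399

£17966.00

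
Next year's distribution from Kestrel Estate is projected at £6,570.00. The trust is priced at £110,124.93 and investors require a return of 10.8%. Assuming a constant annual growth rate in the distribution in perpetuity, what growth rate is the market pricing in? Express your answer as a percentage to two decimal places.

P = D₁/(r−g) ⇒ g = r − D₁/P = 0.108 − £6,570.00/£110,124.93 = 0.048340

4.83%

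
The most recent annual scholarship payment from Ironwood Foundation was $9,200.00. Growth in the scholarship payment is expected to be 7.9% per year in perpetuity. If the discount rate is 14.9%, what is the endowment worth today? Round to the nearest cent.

$141811.43

D₁ = D₀ × (1 + g) = $9,200.00 × 1.079 = $9,926.8000
Growing perpetuity: P = D₁ / (r − g) = $9,926.8000 / (0.149 − 0.079) = $141,811.43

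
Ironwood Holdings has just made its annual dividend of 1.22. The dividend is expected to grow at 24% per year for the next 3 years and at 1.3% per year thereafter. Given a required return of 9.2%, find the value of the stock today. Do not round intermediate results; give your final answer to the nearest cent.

27.65

D_1 = 1.51280
D_2 = 1.87587
D_3 = 2.32608
Terminal value at year 3: TV = D_3×(1+g_2)/(r−g_2) = 2.35632/0.079 = 29.82684
P_0 = D_1/(1+r)^1 + D_2/(1+r)^2 + D_3/(1+r)^3 + TV/(1+r)^3
    = 1.38535 + 1.57311 + 1.78631 + 22.90548 = 27.65024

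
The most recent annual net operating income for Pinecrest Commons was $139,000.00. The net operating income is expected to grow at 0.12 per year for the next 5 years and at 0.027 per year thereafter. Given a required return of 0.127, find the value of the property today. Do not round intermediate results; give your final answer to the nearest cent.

D_1 = 155680.00000
D_2 = 174361.60000
D_3 = 195284.99200
D_4 = 218719.19104
D_5 = 244965.49396
Terminal value at year 5: TV = D_5×(1+g_2)/(r−g_2) = 251579.56230/0.1 = 2515795.62302
P_0 = D_1/(1+r)^1 + D_2/(1+r)^2 + D_3/(1+r)^3 + D_4/(1+r)^4 + D_5/(1+r)^5 + TV/(1+r)^5
    = 138136.64596 + 137278.65437 + 136425.99192 + 135578.62551 + 134736.52225 + 1383744.08351 = 2065900.52353

$2065900.52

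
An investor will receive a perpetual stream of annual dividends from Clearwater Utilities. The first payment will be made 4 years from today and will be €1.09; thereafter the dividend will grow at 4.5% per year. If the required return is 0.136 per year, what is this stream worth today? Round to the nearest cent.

Value at end of year 3: C₁ / (r − g) = €1.09 / (0.136 − 0.045) = €11.9780
Discount to today: PV = €11.9780 / (1 + 0.136)^3 = €11.9780 / 1.466003 = €8.17

€8.17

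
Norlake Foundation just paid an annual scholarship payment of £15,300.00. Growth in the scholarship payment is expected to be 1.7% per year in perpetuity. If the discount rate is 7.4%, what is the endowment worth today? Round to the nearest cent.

D₁ = D₀ × (1 + g) = £15,300.00 × 1.017 = £15,560.1000
Growing perpetuity: P = D₁ / (r − g) = £15,560.1000 / (0.074 − 0.017) = £272,984.21

£272984.21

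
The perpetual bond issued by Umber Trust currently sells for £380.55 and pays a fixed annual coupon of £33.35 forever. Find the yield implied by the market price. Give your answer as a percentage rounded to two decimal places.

P = C/r ⇒ r = C/P = £33.35/£380.55 = 0.087636

8.76%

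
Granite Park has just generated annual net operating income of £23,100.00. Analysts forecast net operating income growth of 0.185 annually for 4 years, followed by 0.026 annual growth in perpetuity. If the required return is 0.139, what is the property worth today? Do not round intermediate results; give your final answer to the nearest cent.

D_1 = 27373.50000
D_2 = 32437.59750
D_3 = 38438.55304
D_4 = 45549.68535
Terminal value at year 4: TV = D_4×(1+g_2)/(r−g_2) = 46733.97717/0.113 = 413575.01919
P_0 = D_1/(1+r)^1 + D_2/(1+r)^2 + D_3/(1+r)^3 + D_4/(1+r)^4 + TV/(1+r)^4
    = 24032.92362 + 25003.52457 + 26013.32451 + 27063.90654 + 245730.69120 = 347844.37043

£347844.37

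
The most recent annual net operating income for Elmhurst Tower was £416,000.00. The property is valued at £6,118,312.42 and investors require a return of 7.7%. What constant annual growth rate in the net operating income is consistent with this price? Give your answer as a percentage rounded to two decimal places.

0.84%

P = D₀(1+g)/(r−g) ⇒ P(r−g) = D₀(1+g) ⇒ g(P+D₀) = P·r − D₀
g = (P·r − D₀)/(P + D₀) = (£6,118,312.42×0.077 − £416,000.00) / (£6,118,312.42 + £416,000.00) = 0.008434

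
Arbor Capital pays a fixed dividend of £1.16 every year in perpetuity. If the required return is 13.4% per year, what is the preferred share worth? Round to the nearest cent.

£8.66

Level perpetuity: PV = C / r = £1.16 / 0.134 = £8.66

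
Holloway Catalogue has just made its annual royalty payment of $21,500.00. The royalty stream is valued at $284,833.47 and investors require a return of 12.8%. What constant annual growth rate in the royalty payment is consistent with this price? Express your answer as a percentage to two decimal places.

4.88%

P = D₀(1+g)/(r−g) ⇒ P(r−g) = D₀(1+g) ⇒ g(P+D₀) = P·r − D₀
g = (P·r − D₀)/(P + D₀) = ($284,833.47×0.128 − $21,500.00) / ($284,833.47 + $21,500.00) = 0.048831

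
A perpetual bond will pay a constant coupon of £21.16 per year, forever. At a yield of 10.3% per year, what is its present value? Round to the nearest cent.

£205.44

Level perpetuity: PV = C / r = £21.16 / 0.103 = £205.44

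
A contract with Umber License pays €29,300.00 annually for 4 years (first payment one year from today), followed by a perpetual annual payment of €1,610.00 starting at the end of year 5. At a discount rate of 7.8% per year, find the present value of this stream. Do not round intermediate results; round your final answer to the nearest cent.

PV of 4-year annuity: €29,300.00 × [1 − (1+0.078)^−4] / 0.078 = 97478.91421
Perpetuity value at year 4: €1,610.00 / 0.078 = 20641.02564
PV of perpetuity: 20641.02564 / (1+0.078)^4 = 15284.67575
Total PV = 97478.91421 + 15284.67575 = 112763.58996

€112763.59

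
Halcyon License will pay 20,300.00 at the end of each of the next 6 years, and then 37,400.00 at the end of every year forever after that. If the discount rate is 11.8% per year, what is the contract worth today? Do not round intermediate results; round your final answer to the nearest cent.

246244.04

PV of 6-year annuity: 20,300.00 × [1 − (1+0.118)^−6] / 0.118 = 83936.47438
Perpetuity value at year 6: 37,400.00 / 0.118 = 316949.15254
PV of perpetuity: 316949.15254 / (1+0.118)^6 = 162307.56920
Total PV = 83936.47438 + 162307.56920 = 246244.04358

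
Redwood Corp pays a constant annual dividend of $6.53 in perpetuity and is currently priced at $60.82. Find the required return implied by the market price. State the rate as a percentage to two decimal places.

10.74%

P = C/r ⇒ r = C/P = $6.53/$60.82 = 0.107366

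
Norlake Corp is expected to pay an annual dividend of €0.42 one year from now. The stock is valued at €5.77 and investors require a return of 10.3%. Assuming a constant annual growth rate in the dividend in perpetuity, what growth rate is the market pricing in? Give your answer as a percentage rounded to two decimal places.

P = D₁/(r−g) ⇒ g = r − D₁/P = 0.103 − €0.42/€5.77 = 0.030210

3.02%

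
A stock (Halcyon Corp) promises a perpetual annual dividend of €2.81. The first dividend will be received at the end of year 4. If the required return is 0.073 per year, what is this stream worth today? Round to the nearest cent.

Value at end of year 3: C / r = €2.81 / 0.073 = €38.4932
Discount to today: PV = €38.4932 / (1 + 0.073)^3 = €38.4932 / 1.235376 = €31.16

€31.16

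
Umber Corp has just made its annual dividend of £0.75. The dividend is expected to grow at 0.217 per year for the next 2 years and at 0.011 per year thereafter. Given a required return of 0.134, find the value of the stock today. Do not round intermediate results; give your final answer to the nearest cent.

D_1 = 0.91275
D_2 = 1.11082
Terminal value at year 2: TV = D_2×(1+g_2)/(r−g_2) = 1.12304/0.123 = 9.13037
P_0 = D_1/(1+r)^1 + D_2/(1+r)^2 + TV/(1+r)^2
    = 0.80489 + 0.86381 + 7.10007 = 8.76877

£8.77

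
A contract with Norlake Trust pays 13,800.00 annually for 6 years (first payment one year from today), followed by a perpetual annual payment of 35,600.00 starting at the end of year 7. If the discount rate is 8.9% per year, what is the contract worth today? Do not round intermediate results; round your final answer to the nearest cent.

301914.72

PV of 6-year annuity: 13,800.00 × [1 − (1+0.089)^−6] / 0.089 = 62090.68153
Perpetuity value at year 6: 35,600.00 / 0.089 = 400000.00000
PV of perpetuity: 400000.00000 / (1+0.089)^6 = 239824.03895
Total PV = 62090.68153 + 239824.03895 = 301914.72048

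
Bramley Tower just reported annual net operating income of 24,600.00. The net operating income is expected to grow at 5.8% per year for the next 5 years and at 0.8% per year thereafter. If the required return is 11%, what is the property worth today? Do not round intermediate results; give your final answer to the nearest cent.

298009.33

D_1 = 26026.80000
D_2 = 27536.35440
D_3 = 29133.46296
D_4 = 30823.20381
D_5 = 32610.94963
Terminal value at year 5: TV = D_5×(1+g_2)/(r−g_2) = 32871.83722/0.102 = 322272.91396
P_0 = D_1/(1+r)^1 + D_2/(1+r)^2 + D_3/(1+r)^3 + D_4/(1+r)^4 + D_5/(1+r)^5 + TV/(1+r)^5
    = 23447.56757 + 22349.12296 + 21302.13702 + 20304.19907 + 19353.01137 + 191253.28879 = 298009.32677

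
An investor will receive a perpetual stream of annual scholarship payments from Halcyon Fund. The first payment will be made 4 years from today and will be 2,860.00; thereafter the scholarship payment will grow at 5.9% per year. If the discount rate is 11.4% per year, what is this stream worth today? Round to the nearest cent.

Value at end of year 3: C₁ / (r − g) = 2,860.00 / (0.114 − 0.059) = 52,000.0000
Discount to today: PV = 52,000.0000 / (1 + 0.114)^3 = 52,000.0000 / 1.382470 = 37,613.85

37613.85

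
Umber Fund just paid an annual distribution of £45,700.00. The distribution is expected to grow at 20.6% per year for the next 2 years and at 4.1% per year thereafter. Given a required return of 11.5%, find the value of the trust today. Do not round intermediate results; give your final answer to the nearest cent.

D_1 = 55114.20000
D_2 = 66467.72520
Terminal value at year 2: TV = D_2×(1+g_2)/(r−g_2) = 69192.90193/0.074 = 935039.21531
P_0 = D_1/(1+r)^1 + D_2/(1+r)^2 + TV/(1+r)^2
    = 49429.77578 + 53463.95479 + 752107.79651 = 855001.52709

£855001.53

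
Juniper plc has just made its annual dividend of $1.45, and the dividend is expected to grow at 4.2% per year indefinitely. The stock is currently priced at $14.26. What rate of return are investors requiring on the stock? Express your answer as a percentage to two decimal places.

14.80%

D₁ = $1.45 × 1.042 = $1.5109
P = D₁/(r − g) ⇒ r = D₁/P + g = $1.5109/$14.26 + 0.042 = 0.105954 + 0.042 = 0.147954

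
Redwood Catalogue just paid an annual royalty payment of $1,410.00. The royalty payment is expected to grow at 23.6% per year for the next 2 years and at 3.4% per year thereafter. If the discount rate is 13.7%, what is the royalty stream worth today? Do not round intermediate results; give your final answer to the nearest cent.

D_1 = 1742.76000
D_2 = 2154.05136
Terminal value at year 2: TV = D_2×(1+g_2)/(r−g_2) = 2227.28911/0.103 = 21624.16608
P_0 = D_1/(1+r)^1 + D_2/(1+r)^2 + TV/(1+r)^2
    = 1532.77045 + 1666.23067 + 16727.01471 = 19926.01583

$19926.02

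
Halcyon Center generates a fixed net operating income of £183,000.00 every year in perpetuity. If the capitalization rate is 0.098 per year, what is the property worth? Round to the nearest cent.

£1867346.94

Level perpetuity: PV = C / r = £183,000.00 / 0.098 = £1,867,346.94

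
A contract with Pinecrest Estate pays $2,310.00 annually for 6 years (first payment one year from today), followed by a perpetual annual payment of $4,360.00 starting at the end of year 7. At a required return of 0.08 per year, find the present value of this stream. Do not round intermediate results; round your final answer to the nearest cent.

PV of 6-year annuity: $2,310.00 × [1 − (1+0.08)^−6] / 0.08 = 10678.85202
Perpetuity value at year 6: $4,360.00 / 0.08 = 54500.00000
PV of perpetuity: 54500.00000 / (1+0.08)^6 = 34344.24467
Total PV = 10678.85202 + 34344.24467 = 45023.09669

$45023.10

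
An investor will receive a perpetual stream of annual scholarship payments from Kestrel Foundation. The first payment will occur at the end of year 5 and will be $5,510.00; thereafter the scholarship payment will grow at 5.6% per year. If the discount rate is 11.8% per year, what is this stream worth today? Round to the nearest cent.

Value at end of year 4: C₁ / (r − g) = $5,510.00 / (0.118 − 0.056) = $88,870.9677
Discount to today: PV = $88,870.9677 / (1 + 0.118)^4 = $88,870.9677 / 1.562310 = $56,884.34

$56884.34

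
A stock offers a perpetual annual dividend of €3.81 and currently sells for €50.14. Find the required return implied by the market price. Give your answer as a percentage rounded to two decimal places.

P = C/r ⇒ r = C/P = €3.81/€50.14 = 0.075987

7.60%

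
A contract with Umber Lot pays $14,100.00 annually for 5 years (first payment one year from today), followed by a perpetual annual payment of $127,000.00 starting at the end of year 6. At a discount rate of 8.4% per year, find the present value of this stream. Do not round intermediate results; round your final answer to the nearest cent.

PV of 5-year annuity: $14,100.00 × [1 − (1+0.084)^−5] / 0.084 = 55708.65671
Perpetuity value at year 5: $127,000.00 / 0.084 = 1511904.76190
PV of perpetuity: 1511904.76190 / (1+0.084)^5 = 1010131.75468
Total PV = 55708.65671 + 1010131.75468 = 1065840.41139

$1065840.41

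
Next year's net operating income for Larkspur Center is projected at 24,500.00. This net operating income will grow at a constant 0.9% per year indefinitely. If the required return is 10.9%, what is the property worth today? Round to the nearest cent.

245000.00

Growing perpetuity: P = D₁ / (r − g) = 24,500.0000 / (0.109 − 0.009) = 245,000.00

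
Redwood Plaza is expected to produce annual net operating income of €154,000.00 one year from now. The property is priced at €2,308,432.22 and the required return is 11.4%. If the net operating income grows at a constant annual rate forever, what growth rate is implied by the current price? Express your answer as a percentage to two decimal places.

P = D₁/(r−g) ⇒ g = r − D₁/P = 0.114 − €154,000.00/€2,308,432.22 = 0.047288

4.73%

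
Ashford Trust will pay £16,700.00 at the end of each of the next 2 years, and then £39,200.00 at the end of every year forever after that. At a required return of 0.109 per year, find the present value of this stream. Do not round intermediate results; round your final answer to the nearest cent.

£321050.03

PV of 2-year annuity: £16,700.00 × [1 − (1+0.109)^−2] / 0.109 = 28637.16083
Perpetuity value at year 2: £39,200.00 / 0.109 = 359633.02752
PV of perpetuity: 359633.02752 / (1+0.109)^2 = 292412.86557
Total PV = 28637.16083 + 292412.86557 = 321050.02640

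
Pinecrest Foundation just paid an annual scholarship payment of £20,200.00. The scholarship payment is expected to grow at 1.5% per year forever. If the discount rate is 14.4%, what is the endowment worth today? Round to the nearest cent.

D₁ = D₀ × (1 + g) = £20,200.00 × 1.015 = £20,503.0000
Growing perpetuity: P = D₁ / (r − g) = £20,503.0000 / (0.144 − 0.015) = £158,937.98

£158937.98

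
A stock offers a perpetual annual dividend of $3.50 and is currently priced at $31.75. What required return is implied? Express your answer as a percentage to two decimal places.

P = C/r ⇒ r = C/P = $3.50/$31.75 = 0.110236

11.02%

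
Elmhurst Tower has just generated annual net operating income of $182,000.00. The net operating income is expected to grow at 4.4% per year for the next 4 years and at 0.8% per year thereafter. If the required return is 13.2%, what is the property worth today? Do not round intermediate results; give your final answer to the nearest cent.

$1667445.54

D_1 = 190008.00000
D_2 = 198368.35200
D_3 = 207096.55949
D_4 = 216208.80811
Terminal value at year 4: TV = D_4×(1+g_2)/(r−g_2) = 217938.47857/0.124 = 1757568.37557
P_0 = D_1/(1+r)^1 + D_2/(1+r)^2 + D_3/(1+r)^3 + D_4/(1+r)^4 + TV/(1+r)^4
    = 167851.59011 + 154803.05660 + 142768.89672 + 131670.25457 + 1070351.74686 = 1667445.54487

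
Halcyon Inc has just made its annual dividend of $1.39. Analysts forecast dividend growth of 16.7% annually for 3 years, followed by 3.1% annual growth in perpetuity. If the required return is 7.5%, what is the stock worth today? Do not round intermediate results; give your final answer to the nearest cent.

D_1 = 1.62213
D_2 = 1.89303
D_3 = 2.20916
Terminal value at year 3: TV = D_3×(1+g_2)/(r−g_2) = 2.27764/0.044 = 51.76466
P_0 = D_1/(1+r)^1 + D_2/(1+r)^2 + D_3/(1+r)^3 + TV/(1+r)^3
    = 1.50896 + 1.63810 + 1.77829 + 41.66851 = 46.59385

$46.59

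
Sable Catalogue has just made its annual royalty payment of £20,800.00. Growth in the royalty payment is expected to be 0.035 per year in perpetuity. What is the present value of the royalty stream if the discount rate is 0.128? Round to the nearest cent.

D₁ = D₀ × (1 + g) = £20,800.00 × 1.035 = £21,528.0000
Growing perpetuity: P = D₁ / (r − g) = £21,528.0000 / (0.128 − 0.035) = £231,483.87

£231483.87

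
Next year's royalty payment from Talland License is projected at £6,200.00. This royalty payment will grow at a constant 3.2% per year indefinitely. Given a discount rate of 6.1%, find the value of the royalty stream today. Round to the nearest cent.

Growing perpetuity: P = D₁ / (r − g) = £6,200.0000 / (0.061 − 0.032) = £213,793.10

£213793.10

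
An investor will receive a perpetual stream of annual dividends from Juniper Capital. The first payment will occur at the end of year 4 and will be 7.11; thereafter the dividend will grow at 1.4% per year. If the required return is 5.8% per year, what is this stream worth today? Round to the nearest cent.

136.45

Value at end of year 3: C₁ / (r − g) = 7.11 / (0.058 − 0.014) = 161.5909
Discount to today: PV = 161.5909 / (1 + 0.058)^3 = 161.5909 / 1.184287 = 136.45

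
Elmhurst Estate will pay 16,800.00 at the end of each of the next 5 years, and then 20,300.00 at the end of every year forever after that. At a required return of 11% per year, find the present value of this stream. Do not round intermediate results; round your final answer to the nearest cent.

171609.81

PV of 5-year annuity: 16,800.00 × [1 − (1+0.11)^−5] / 0.11 = 62091.06990
Perpetuity value at year 5: 20,300.00 / 0.11 = 184545.45455
PV of perpetuity: 184545.45455 / (1+0.11)^5 = 109518.74509
Total PV = 62091.06990 + 109518.74509 = 171609.81498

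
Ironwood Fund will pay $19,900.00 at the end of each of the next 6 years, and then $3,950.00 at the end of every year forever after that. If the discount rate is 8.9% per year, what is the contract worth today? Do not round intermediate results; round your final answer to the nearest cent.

PV of 6-year annuity: $19,900.00 × [1 − (1+0.089)^−6] / 0.089 = 89536.56250
Perpetuity value at year 6: $3,950.00 / 0.089 = 44382.02247
PV of perpetuity: 44382.02247 / (1+0.089)^6 = 26609.68972
Total PV = 89536.56250 + 26609.68972 = 116146.25221

$116146.25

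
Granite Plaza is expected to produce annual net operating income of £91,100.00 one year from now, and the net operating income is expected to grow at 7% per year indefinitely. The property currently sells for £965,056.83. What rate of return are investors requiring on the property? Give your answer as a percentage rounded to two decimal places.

P = D₁/(r − g) ⇒ r = D₁/P + g = £91,100.0000/£965,056.83 + 0.07 = 0.094399 + 0.07 = 0.164399

16.44%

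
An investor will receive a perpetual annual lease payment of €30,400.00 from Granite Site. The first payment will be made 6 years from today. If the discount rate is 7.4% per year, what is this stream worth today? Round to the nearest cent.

€287488.49

Value at end of year 5: C / r = €30,400.00 / 0.074 = €410,810.8108
Discount to today: PV = €410,810.8108 / (1 + 0.074)^5 = €410,810.8108 / 1.428964 = €287,488.49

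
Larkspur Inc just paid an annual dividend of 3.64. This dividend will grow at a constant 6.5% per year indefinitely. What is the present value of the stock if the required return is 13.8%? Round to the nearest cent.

53.10

D₁ = D₀ × (1 + g) = 3.64 × 1.065 = 3.8766
Growing perpetuity: P = D₁ / (r − g) = 3.8766 / (0.138 − 0.065) = 53.10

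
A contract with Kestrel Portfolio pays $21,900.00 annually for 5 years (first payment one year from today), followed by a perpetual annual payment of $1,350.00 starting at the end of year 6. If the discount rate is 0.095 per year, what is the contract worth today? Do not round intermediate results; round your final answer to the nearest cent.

PV of 5-year annuity: $21,900.00 × [1 − (1+0.095)^−5] / 0.095 = 84089.62242
Perpetuity value at year 5: $1,350.00 / 0.095 = 14210.52632
PV of perpetuity: 14210.52632 / (1+0.095)^5 = 9026.91945
Total PV = 84089.62242 + 9026.91945 = 93116.54188

$93116.54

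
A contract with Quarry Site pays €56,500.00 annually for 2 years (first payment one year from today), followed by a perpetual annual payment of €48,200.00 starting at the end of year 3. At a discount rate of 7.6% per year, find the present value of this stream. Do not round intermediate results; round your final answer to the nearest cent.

PV of 2-year annuity: €56,500.00 × [1 − (1+0.076)^−2] / 0.076 = 101309.75249
Perpetuity value at year 2: €48,200.00 / 0.076 = 634210.52632
PV of perpetuity: 634210.52632 / (1+0.076)^2 = 547783.44543
Total PV = 101309.75249 + 547783.44543 = 649093.19792

€649093.20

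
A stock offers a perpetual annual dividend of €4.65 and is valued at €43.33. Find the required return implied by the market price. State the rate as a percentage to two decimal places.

P = C/r ⇒ r = C/P = €4.65/€43.33 = 0.107316

10.73%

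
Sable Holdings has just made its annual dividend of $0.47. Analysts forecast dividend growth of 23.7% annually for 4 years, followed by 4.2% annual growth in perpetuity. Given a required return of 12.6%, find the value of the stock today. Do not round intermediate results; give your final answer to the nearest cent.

$10.88

D_1 = 0.58139
D_2 = 0.71918
D_3 = 0.88962
D_4 = 1.10047
Terminal value at year 4: TV = D_4×(1+g_2)/(r−g_2) = 1.14669/0.084 = 13.65102
P_0 = D_1/(1+r)^1 + D_2/(1+r)^2 + D_3/(1+r)^3 + D_4/(1+r)^4 + TV/(1+r)^4
    = 0.51633 + 0.56723 + 0.62315 + 0.68458 + 8.49203 = 10.88332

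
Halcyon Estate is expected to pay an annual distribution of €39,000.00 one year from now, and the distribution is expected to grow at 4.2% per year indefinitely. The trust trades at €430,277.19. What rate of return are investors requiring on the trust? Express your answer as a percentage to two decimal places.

P = D₁/(r − g) ⇒ r = D₁/P + g = €39,000.0000/€430,277.19 + 0.042 = 0.090639 + 0.042 = 0.132639

13.26%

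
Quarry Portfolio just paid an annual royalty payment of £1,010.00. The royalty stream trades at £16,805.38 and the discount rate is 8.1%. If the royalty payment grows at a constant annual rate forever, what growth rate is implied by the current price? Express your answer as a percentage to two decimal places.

P = D₀(1+g)/(r−g) ⇒ P(r−g) = D₀(1+g) ⇒ g(P+D₀) = P·r − D₀
g = (P·r − D₀)/(P + D₀) = (£16,805.38×0.081 − £1,010.00) / (£16,805.38 + £1,010.00) = 0.019715

1.97%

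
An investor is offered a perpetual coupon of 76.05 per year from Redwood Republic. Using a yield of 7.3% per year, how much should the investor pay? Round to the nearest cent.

Level perpetuity: PV = C / r = 76.05 / 0.073 = 1,041.78

1041.78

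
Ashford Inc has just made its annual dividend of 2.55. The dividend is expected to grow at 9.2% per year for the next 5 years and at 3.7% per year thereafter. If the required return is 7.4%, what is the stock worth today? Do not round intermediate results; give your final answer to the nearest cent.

91.07

D_1 = 2.78460
D_2 = 3.04078
D_3 = 3.32054
D_4 = 3.62602
D_5 = 3.95962
Terminal value at year 5: TV = D_5×(1+g_2)/(r−g_2) = 4.10612/0.037 = 110.97634
P_0 = D_1/(1+r)^1 + D_2/(1+r)^2 + D_3/(1+r)^3 + D_4/(1+r)^4 + D_5/(1+r)^5 + TV/(1+r)^5
    = 2.59274 + 2.63619 + 2.68037 + 2.72530 + 2.77097 + 77.66208 = 91.06764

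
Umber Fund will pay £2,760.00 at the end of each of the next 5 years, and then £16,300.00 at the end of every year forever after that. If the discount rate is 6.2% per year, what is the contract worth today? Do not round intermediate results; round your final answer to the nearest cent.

PV of 5-year annuity: £2,760.00 × [1 − (1+0.062)^−5] / 0.062 = 11563.14038
Perpetuity value at year 5: £16,300.00 / 0.062 = 262903.22581
PV of perpetuity: 262903.22581 / (1+0.062)^5 = 194613.66488
Total PV = 11563.14038 + 194613.66488 = 206176.80526

£206176.81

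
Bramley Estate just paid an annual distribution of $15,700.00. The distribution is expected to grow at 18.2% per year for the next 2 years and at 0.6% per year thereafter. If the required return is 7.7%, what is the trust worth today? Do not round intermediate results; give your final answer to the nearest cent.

D_1 = 18557.40000
D_2 = 21934.84680
Terminal value at year 2: TV = D_2×(1+g_2)/(r−g_2) = 22066.45588/0.071 = 310795.15325
P_0 = D_1/(1+r)^1 + D_2/(1+r)^2 + TV/(1+r)^2
    = 17230.64067 + 18910.50814 + 267943.25623 = 304084.40504

$304084.41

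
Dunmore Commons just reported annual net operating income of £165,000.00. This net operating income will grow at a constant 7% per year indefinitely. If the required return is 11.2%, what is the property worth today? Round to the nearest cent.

£4203571.43

D₁ = D₀ × (1 + g) = £165,000.00 × 1.07 = £176,550.0000
Growing perpetuity: P = D₁ / (r − g) = £176,550.0000 / (0.112 − 0.07) = £4,203,571.43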